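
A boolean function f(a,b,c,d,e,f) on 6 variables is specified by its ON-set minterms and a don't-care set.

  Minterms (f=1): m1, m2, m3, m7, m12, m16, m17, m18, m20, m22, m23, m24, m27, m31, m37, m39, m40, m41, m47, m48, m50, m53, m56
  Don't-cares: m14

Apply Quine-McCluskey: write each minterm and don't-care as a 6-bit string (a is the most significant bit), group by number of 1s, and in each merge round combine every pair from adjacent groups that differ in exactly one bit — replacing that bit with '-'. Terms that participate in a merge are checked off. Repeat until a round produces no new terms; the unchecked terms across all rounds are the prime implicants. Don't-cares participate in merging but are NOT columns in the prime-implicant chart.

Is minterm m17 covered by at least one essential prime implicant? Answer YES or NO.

NO

Round 0: 000001✓ 000010✓ 000011✓ 000111✓ 001100✓ 001110✓ 010000✓ 010001✓ 010010✓ 010100✓ 010110✓ 010111✓ 011000✓ 011011✓ 011111✓ 100101✓ 100111✓ 101000✓ 101001✓ 101111✓ 110000✓ 110010✓ 110101✓ 111000✓
Round 1: -00111 -10000✓ -10010✓ -11000✓ 0-0001 0-0010 0-0111 000-11 0000-1 00001- 0011-0 01-000✓ 01-111 010-00✓ 010-10✓ 0100-0✓ 01000- 0101-0✓ 01011- 011-11 1-0101 1-1000 10-111 1001-1 10100- 11-000✓ 1100-0✓
Round 2: -1-000 -100-0 010--0
PIs = {-00111, -1-000, -100-0, 0-0001, 0-0010, 0-0111, 000-11, 0000-1, 00001-, 0011-0, 01-111, 010--0, 01000-, 01011-, 011-11, 1-0101, 1-1000, 10-111, 1001-1, 10100-}
Coverage chart:
  m1: 0-0001,0000-1
  m2: 0-0010,00001-
  m3: 000-11,0000-1,00001-
  m7: -00111,0-0111,000-11
  m12: 0011-0 ←essential
  m16: -1-000,-100-0,010--0,01000-
  m17: 0-0001,01000-
  m18: -100-0,0-0010,010--0
  m20: 010--0 ←essential
  m22: 010--0,01011-
  m23: 0-0111,01-111,01011-
  m24: -1-000 ←essential
  m27: 011-11 ←essential
  m31: 01-111,011-11
  m37: 1-0101,1001-1
  m39: -00111,10-111,1001-1
  m40: 1-1000,10100-
  m41: 10100- ←essential
  m47: 10-111 ←essential
  m48: -1-000,-100-0
  m50: -100-0 ←essential
  m53: 1-0101 ←essential
  m56: -1-000,1-1000
Essential: -1-000, -100-0, 0011-0, 010--0, 011-11, 1-0101, 10-111, 10100-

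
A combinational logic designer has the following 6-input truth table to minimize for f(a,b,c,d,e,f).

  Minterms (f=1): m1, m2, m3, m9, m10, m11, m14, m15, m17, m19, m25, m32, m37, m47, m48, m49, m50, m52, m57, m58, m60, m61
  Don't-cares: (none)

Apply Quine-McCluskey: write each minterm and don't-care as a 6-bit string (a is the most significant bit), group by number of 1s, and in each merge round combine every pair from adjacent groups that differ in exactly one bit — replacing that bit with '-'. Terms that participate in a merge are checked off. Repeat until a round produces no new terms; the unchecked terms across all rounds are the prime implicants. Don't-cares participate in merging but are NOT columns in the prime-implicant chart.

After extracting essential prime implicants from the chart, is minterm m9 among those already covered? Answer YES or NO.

NO

Round 0: 000001✓ 000010✓ 000011✓ 001001✓ 001010✓ 001011✓ 001110✓ 001111✓ 010001✓ 010011✓ 011001✓ 100000✓ 100101 101111✓ 110000✓ 110001✓ 110010✓ 110100✓ 111001✓ 111010✓ 111100✓ 111101✓
Round 1: -01111 -10001✓ -11001✓ 0-0001✓ 0-0011✓ 0-1001✓ 00-001✓ 00-010✓ 00-011✓ 0000-1✓ 00001-✓ 001-10✓ 001-11✓ 0010-1✓ 00101-✓ 00111-✓ 01-001✓ 0100-1✓ 1-0000 11-001✓ 11-010 11-100 110-00 1100-0 11000- 111-01 11110-
Round 2: -1-001 0--001 0-00-1 00-0-1 00-01- 001-1-
PIs = {-01111, -1-001, 0--001, 0-00-1, 00-0-1, 00-01-, 001-1-, 1-0000, 100101, 11-010, 11-100, 110-00, 1100-0, 11000-, 111-01, 11110-}
Coverage chart:
  m1: 0--001,0-00-1,00-0-1
  m2: 00-01- ←essential
  m3: 0-00-1,00-0-1,00-01-
  m9: 0--001,00-0-1
  m10: 00-01-,001-1-
  m11: 00-0-1,00-01-,001-1-
  m14: 001-1- ←essential
  m15: -01111,001-1-
  m17: -1-001,0--001,0-00-1
  m19: 0-00-1 ←essential
  m25: -1-001,0--001
  m32: 1-0000 ←essential
  m37: 100101 ←essential
  m47: -01111 ←essential
  m48: 1-0000,110-00,1100-0,11000-
  m49: -1-001,11000-
  m50: 11-010,1100-0
  m52: 11-100,110-00
  m57: -1-001,111-01
  m58: 11-010 ←essential
  m60: 11-100,11110-
  m61: 111-01,11110-
Essential: -01111, 0-00-1, 00-01-, 001-1-, 1-0000, 100101, 11-010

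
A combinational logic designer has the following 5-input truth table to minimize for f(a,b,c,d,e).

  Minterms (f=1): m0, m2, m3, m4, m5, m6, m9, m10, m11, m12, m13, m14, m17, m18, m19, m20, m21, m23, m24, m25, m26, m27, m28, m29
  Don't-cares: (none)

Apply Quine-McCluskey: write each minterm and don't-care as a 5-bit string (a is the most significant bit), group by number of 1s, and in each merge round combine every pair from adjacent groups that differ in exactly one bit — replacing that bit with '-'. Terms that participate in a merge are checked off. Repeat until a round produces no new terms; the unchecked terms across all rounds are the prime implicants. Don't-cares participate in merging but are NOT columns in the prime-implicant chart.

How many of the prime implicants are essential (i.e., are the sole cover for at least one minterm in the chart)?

4

Round 0: 00000✓ 00010✓ 00011✓ 00100✓ 00101✓ 00110✓ 01001✓ 01010✓ 01011✓ 01100✓ 01101✓ 01110✓ 10001✓ 10010✓ 10011✓ 10100✓ 10101✓ 10111✓ 11000✓ 11001✓ 11010✓ 11011✓ 11100✓ 11101✓
Round 1: -0010✓ -0011✓ -0100✓ -0101✓ -1001✓ -1010✓ -1011✓ -1100✓ -1101✓ 0-010✓ 0-011✓ 0-100✓ 0-101✓ 0-110✓ 00-00✓ 00-10✓ 000-0✓ 0001-✓ 001-0✓ 0010-✓ 01-01✓ 01-10✓ 010-1✓ 0101-✓ 011-0✓ 0110-✓ 1-001✓ 1-010✓ 1-011✓ 1-100✓ 1-101✓ 10-01✓ 10-11✓ 100-1✓ 1001-✓ 101-1✓ 1010-✓ 11-00✓ 11-01✓ 110-0✓ 110-1✓ 1100-✓ 1101-✓ 1110-✓
Round 2: --010✓ --011✓ --100✓ --101✓ -001-✓ -010-✓ -1-01 -10-1 -101-✓ -110-✓ 0--10 0-01-✓ 0-1-0 0-10-✓ 00--0 1--01 1-0-1 1-01-✓ 1-10-✓ 10--1 11-0- 110--
Round 3: --01- --10-
PIs = {--01-, --10-, -1-01, -10-1, 0--10, 0-1-0, 00--0, 1--01, 1-0-1, 10--1, 11-0-, 110--}
Coverage chart:
  m0: 00--0 ←essential
  m2: --01-,0--10,00--0
  m3: --01- ←essential
  m4: --10-,0-1-0,00--0
  m5: --10- ←essential
  m6: 0--10,0-1-0,00--0
  m9: -1-01,-10-1
  m10: --01-,0--10
  m11: --01-,-10-1
  m12: --10-,0-1-0
  m13: --10-,-1-01
  m14: 0--10,0-1-0
  m17: 1--01,1-0-1,10--1
  m18: --01- ←essential
  m19: --01-,1-0-1,10--1
  m20: --10- ←essential
  m21: --10-,1--01,10--1
  m23: 10--1 ←essential
  m24: 11-0-,110--
  m25: -1-01,-10-1,1--01,1-0-1,11-0-,110--
  m26: --01-,110--
  m27: --01-,-10-1,1-0-1,110--
  m28: --10-,11-0-
  m29: --10-,-1-01,1--01,11-0-
Essential: --01-, --10-, 00--0, 10--1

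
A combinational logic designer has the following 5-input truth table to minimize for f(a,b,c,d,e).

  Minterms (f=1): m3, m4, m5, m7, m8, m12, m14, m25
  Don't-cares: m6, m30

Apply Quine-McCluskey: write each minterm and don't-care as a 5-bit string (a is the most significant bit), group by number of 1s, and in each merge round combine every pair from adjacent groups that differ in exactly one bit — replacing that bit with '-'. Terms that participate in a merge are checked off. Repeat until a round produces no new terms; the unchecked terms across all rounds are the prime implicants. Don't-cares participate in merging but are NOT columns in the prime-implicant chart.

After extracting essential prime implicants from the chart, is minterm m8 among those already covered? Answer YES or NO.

[col 0] 00011*, 00100*, 00101*, 00110*, 00111*, 01000*, 01100*, 01110*, 11001, 11110*
[col 1] -1110, 0-100*, 0-110*, 00-11, 001-0*, 001-1*, 0010-*, 0011-*, 01-00, 011-0*
[col 2] 0-1-0, 001--
Prime implicants: -1110, 0-1-0, 00-11, 001--, 01-00, 11001
PI chart (minterm → PIs covering it):
  3 | 00-11  (sole → essential)
  4 | 0-1-0,001--
  5 | 001--  (sole → essential)
  7 | 00-11,001--
  8 | 01-00  (sole → essential)
  12 | 0-1-0,01-00
  14 | -1110,0-1-0
  25 | 11001  (sole → essential)
Essential prime implicants: 00-11, 001--, 01-00, 11001

YES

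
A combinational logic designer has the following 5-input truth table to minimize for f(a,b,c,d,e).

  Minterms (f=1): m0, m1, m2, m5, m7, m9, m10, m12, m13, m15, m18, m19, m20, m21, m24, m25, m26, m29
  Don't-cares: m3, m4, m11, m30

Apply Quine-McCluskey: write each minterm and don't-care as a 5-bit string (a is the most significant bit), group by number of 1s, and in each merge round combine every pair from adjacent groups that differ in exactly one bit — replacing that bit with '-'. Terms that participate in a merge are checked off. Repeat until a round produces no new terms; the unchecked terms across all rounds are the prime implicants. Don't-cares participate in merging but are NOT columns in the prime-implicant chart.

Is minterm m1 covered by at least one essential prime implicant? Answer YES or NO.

[col 0] 00000*, 00001*, 00010*, 00011*, 00100*, 00101*, 00111*, 01001*, 01010*, 01011*, 01100*, 01101*, 01111*, 10010*, 10011*, 10100*, 10101*, 11000*, 11001*, 11010*, 11101*, 11110*
[col 1] -0010*, -0011*, -0100*, -0101*, -1001*, -1010*, -1101*, 0-001*, 0-010*, 0-011*, 0-100*, 0-101*, 0-111*, 00-00*, 00-01*, 00-11*, 000-0*, 000-1*, 0000-*, 0001-*, 001-1*, 0010-*, 01-01*, 01-11*, 010-1*, 0101-*, 011-1*, 0110-*, 1-010*, 1-101*, 1001-*, 1010-*, 11-01*, 11-10, 110-0, 1100-
[col 2] --010, --101, -001-, -010-, -1-01, 0--01*, 0--11*, 0-0-1*, 0-01-, 0-1-1*, 0-10-, 00--1*, 00-0-, 000--, 01--1*
[col 3] 0---1
Prime implicants: --010, --101, -001-, -010-, -1-01, 0---1, 0-01-, 0-10-, 00-0-, 000--, 11-10, 110-0, 1100-
PI chart (minterm → PIs covering it):
  0 | 00-0-,000--
  1 | 0---1,00-0-,000--
  2 | --010,-001-,0-01-,000--
  5 | --101,-010-,0---1,0-10-,00-0-
  7 | 0---1  (sole → essential)
  9 | -1-01,0---1
  10 | --010,0-01-
  12 | 0-10-  (sole → essential)
  13 | --101,-1-01,0---1,0-10-
  15 | 0---1  (sole → essential)
  18 | --010,-001-
  19 | -001-  (sole → essential)
  20 | -010-  (sole → essential)
  21 | --101,-010-
  24 | 110-0,1100-
  25 | -1-01,1100-
  26 | --010,11-10,110-0
  29 | --101,-1-01
Essential prime implicants: -001-, -010-, 0---1, 0-10-

YES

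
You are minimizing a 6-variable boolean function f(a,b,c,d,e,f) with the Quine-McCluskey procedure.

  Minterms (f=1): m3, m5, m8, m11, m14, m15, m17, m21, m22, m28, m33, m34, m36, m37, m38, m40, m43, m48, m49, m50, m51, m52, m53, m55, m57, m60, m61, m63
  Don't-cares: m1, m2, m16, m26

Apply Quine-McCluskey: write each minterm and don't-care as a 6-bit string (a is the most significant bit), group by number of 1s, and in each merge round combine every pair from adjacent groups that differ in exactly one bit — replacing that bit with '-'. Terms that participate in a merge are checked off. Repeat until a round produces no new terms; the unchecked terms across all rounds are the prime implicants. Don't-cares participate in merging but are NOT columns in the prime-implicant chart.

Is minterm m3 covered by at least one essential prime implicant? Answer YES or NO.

size-2^0 implicants → 000001(✓)  000010(✓)  000011(✓)  000101(✓)  001000(✓)  001011(✓)  001110(✓)  001111(✓)  010000(✓)  010001(✓)  010101(✓)  010110  011010  011100(✓)  100001(✓)  100010(✓)  100100(✓)  100101(✓)  100110(✓)  101000(✓)  101011(✓)  110000(✓)  110001(✓)  110010(✓)  110011(✓)  110100(✓)  110101(✓)  110111(✓)  111001(✓)  111100(✓)  111101(✓)  111111(✓)
size-2^1 implicants → -00001(✓)  -00010  -00101(✓)  -01000  -01011  -10000(✓)  -10001(✓)  -10101(✓)  -11100  0-0001(✓)  0-0101(✓)  00-011  000-01(✓)  0000-1  00001-  001-11  00111-  010-01(✓)  01000-(✓)  1-0001(✓)  1-0010  1-0100(✓)  1-0101(✓)  100-01(✓)  100-10  1001-0  10010-(✓)  11-001(✓)  11-100(✓)  11-101(✓)  11-111(✓)  110-00(✓)  110-01(✓)  110-11(✓)  1100-0(✓)  1100-1(✓)  11000-(✓)  11001-(✓)  1101-1(✓)  11010-(✓)  111-01(✓)  1111-1(✓)  11110-(✓)
size-2^2 implicants → --0001(✓)  --0101(✓)  -00-01(✓)  -10-01(✓)  -1000-  0-0-01(✓)  1-0-01(✓)  1-010-  11--01  11-1-1  11-10-  110--1  110-0-  1100--
size-2^3 implicants → --0-01
Unchecked terms (primes): --0-01, -00010, -01000, -01011, -1000-, -11100, 00-011, 0000-1, 00001-, 001-11, 00111-, 010110, 011010, 1-0010, 1-010-, 100-10, 1001-0, 11--01, 11-1-1, 11-10-, 110--1, 110-0-, 1100--
Minterm coverage:
  m3 ⊆ 00-011,0000-1,00001-
  m5 ⊆ --0-01 [E]
  m8 ⊆ -01000 [E]
  m11 ⊆ -01011,00-011,001-11
  m14 ⊆ 00111- [E]
  m15 ⊆ 001-11,00111-
  m17 ⊆ --0-01,-1000-
  m21 ⊆ --0-01 [E]
  m22 ⊆ 010110 [E]
  m28 ⊆ -11100 [E]
  m33 ⊆ --0-01 [E]
  m34 ⊆ -00010,1-0010,100-10
  m36 ⊆ 1-010-,1001-0
  m37 ⊆ --0-01,1-010-
  m38 ⊆ 100-10,1001-0
  m40 ⊆ -01000 [E]
  m43 ⊆ -01011 [E]
  m48 ⊆ -1000-,110-0-,1100--
  m49 ⊆ --0-01,-1000-,11--01,110--1,110-0-,1100--
  m50 ⊆ 1-0010,1100--
  m51 ⊆ 110--1,1100--
  m52 ⊆ 1-010-,11-10-,110-0-
  m53 ⊆ --0-01,1-010-,11--01,11-1-1,11-10-,110--1,110-0-
  m55 ⊆ 11-1-1,110--1
  m57 ⊆ 11--01 [E]
  m60 ⊆ -11100,11-10-
  m61 ⊆ 11--01,11-1-1,11-10-
  m63 ⊆ 11-1-1 [E]
E = {--0-01, -01000, -01011, -11100, 00111-, 010110, 11--01, 11-1-1}

NO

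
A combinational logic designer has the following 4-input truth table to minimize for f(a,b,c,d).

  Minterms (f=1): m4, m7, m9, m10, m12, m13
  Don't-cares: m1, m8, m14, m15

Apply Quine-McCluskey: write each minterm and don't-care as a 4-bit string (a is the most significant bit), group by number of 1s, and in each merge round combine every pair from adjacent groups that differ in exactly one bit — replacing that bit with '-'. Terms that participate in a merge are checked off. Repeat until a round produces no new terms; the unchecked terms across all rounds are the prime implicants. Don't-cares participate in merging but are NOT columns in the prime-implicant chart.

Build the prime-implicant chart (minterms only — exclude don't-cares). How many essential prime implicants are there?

3

size-2^0 implicants → 0001(✓)  0100(✓)  0111(✓)  1000(✓)  1001(✓)  1010(✓)  1100(✓)  1101(✓)  1110(✓)  1111(✓)
size-2^1 implicants → -001  -100  -111  1-00(✓)  1-01(✓)  1-10(✓)  10-0(✓)  100-(✓)  11-0(✓)  11-1(✓)  110-(✓)  111-(✓)
size-2^2 implicants → 1--0  1-0-  11--
Unchecked terms (primes): -001, -100, -111, 1--0, 1-0-, 11--
Minterm coverage:
  m4 ⊆ -100 [E]
  m7 ⊆ -111 [E]
  m9 ⊆ -001,1-0-
  m10 ⊆ 1--0 [E]
  m12 ⊆ -100,1--0,1-0-,11--
  m13 ⊆ 1-0-,11--
E = {-100, -111, 1--0}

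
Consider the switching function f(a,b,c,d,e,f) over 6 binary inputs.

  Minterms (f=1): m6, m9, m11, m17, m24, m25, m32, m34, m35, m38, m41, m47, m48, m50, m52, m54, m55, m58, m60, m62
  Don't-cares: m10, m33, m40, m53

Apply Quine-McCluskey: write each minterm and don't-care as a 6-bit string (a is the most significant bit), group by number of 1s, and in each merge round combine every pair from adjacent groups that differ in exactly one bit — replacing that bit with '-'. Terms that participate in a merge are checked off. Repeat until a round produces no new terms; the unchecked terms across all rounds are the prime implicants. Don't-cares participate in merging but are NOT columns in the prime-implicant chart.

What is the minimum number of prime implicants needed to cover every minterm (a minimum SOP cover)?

[col 0] 000110*, 001001*, 001010*, 001011*, 010001*, 011000*, 011001*, 100000*, 100001*, 100010*, 100011*, 100110*, 101000*, 101001*, 101111, 110000*, 110010*, 110100*, 110101*, 110110*, 110111*, 111010*, 111100*, 111110*
[col 1] -00110, -01001, 0-1001, 0010-1, 00101-, 01-001, 01100-, 1-0000*, 1-0010*, 1-0110*, 10-000*, 10-001*, 100-10*, 1000-0*, 1000-1*, 10000-*, 10001-*, 10100-*, 11-010*, 11-100*, 11-110*, 110-00*, 110-10*, 1100-0*, 1101-0*, 1101-1*, 11010-*, 11011-*, 111-10*, 1111-0*
[col 2] 1-0-10, 1-00-0, 10-00-, 1000--, 11--10, 11-1-0, 110--0, 1101--
Prime implicants: -00110, -01001, 0-1001, 0010-1, 00101-, 01-001, 01100-, 1-0-10, 1-00-0, 10-00-, 1000--, 101111, 11--10, 11-1-0, 110--0, 1101--
PI chart (minterm → PIs covering it):
  6 | -00110  (sole → essential)
  9 | -01001,0-1001,0010-1
  11 | 0010-1,00101-
  17 | 01-001  (sole → essential)
  24 | 01100-  (sole → essential)
  25 | 0-1001,01-001,01100-
  32 | 1-00-0,10-00-,1000--
  34 | 1-0-10,1-00-0,1000--
  35 | 1000--  (sole → essential)
  38 | -00110,1-0-10
  41 | -01001,10-00-
  47 | 101111  (sole → essential)
  48 | 1-00-0,110--0
  50 | 1-0-10,1-00-0,11--10,110--0
  52 | 11-1-0,110--0,1101--
  54 | 1-0-10,11--10,11-1-0,110--0,1101--
  55 | 1101--  (sole → essential)
  58 | 11--10  (sole → essential)
  60 | 11-1-0  (sole → essential)
  62 | 11--10,11-1-0
Essential prime implicants: -00110, 01-001, 01100-, 1000--, 101111, 11--10, 11-1-0, 1101--
Petrick residual → -01001, 0010-1, 1-00-0
Minimum SOP uses 11 PIs: b'c'def' + b'cd'e'f + a'b'cd'f + a'bd'e'f + a'bcd'e' + ac'd'f' + ab'c'd' + ab'cdef + abef' + abdf' + abc'd

11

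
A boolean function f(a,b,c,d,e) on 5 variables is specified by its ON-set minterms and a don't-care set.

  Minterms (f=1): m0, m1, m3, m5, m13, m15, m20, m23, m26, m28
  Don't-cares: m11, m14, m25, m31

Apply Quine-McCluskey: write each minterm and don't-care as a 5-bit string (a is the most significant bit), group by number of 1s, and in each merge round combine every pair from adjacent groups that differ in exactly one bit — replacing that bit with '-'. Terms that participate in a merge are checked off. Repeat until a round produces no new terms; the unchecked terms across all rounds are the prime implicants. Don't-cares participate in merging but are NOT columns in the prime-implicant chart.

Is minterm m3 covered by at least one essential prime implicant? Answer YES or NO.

size-2^0 implicants → 00000(✓)  00001(✓)  00011(✓)  00101(✓)  01011(✓)  01101(✓)  01110(✓)  01111(✓)  10100(✓)  10111(✓)  11001  11010  11100(✓)  11111(✓)
size-2^1 implicants → -1111  0-011  0-101  00-01  000-1  0000-  01-11  011-1  0111-  1-100  1-111
Unchecked terms (primes): -1111, 0-011, 0-101, 00-01, 000-1, 0000-, 01-11, 011-1, 0111-, 1-100, 1-111, 11001, 11010
Minterm coverage:
  m0 ⊆ 0000- [E]
  m1 ⊆ 00-01,000-1,0000-
  m3 ⊆ 0-011,000-1
  m5 ⊆ 0-101,00-01
  m13 ⊆ 0-101,011-1
  m15 ⊆ -1111,01-11,011-1,0111-
  m20 ⊆ 1-100 [E]
  m23 ⊆ 1-111 [E]
  m26 ⊆ 11010 [E]
  m28 ⊆ 1-100 [E]
E = {0000-, 1-100, 1-111, 11010}

NO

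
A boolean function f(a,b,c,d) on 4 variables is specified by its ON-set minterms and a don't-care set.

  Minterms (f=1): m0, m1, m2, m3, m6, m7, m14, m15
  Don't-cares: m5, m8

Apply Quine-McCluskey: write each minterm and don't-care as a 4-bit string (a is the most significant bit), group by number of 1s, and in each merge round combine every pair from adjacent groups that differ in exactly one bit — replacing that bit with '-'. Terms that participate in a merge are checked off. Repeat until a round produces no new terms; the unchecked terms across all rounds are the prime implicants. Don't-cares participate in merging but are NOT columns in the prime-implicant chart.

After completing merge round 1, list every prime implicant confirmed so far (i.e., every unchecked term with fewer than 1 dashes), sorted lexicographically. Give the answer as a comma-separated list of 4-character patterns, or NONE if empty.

NONE

Round 0: 0000✓ 0001✓ 0010✓ 0011✓ 0101✓ 0110✓ 0111✓ 1000✓ 1110✓ 1111✓
Round 1: -000 -110✓ -111✓ 0-01✓ 0-10✓ 0-11✓ 00-0✓ 00-1✓ 000-✓ 001-✓ 01-1✓ 011-✓ 111-✓
Round 2: -11- 0--1 0-1- 00--
PIs = {-000, -11-, 0--1, 0-1-, 00--}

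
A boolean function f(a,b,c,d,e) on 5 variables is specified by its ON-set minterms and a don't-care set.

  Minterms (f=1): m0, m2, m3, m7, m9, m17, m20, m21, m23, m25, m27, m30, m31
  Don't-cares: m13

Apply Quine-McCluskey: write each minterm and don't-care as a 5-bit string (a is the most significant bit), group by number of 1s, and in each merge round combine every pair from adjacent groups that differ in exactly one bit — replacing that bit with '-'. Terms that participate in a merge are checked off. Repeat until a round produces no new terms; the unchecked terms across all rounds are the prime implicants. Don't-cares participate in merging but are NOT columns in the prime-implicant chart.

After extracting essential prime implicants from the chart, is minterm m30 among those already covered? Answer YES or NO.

size-2^0 implicants → 00000(✓)  00010(✓)  00011(✓)  00111(✓)  01001(✓)  01101(✓)  10001(✓)  10100(✓)  10101(✓)  10111(✓)  11001(✓)  11011(✓)  11110(✓)  11111(✓)
size-2^1 implicants → -0111  -1001  00-11  000-0  0001-  01-01  1-001  1-111  10-01  101-1  1010-  11-11  110-1  1111-
Unchecked terms (primes): -0111, -1001, 00-11, 000-0, 0001-, 01-01, 1-001, 1-111, 10-01, 101-1, 1010-, 11-11, 110-1, 1111-
Minterm coverage:
  m0 ⊆ 000-0 [E]
  m2 ⊆ 000-0,0001-
  m3 ⊆ 00-11,0001-
  m7 ⊆ -0111,00-11
  m9 ⊆ -1001,01-01
  m17 ⊆ 1-001,10-01
  m20 ⊆ 1010- [E]
  m21 ⊆ 10-01,101-1,1010-
  m23 ⊆ -0111,1-111,101-1
  m25 ⊆ -1001,1-001,110-1
  m27 ⊆ 11-11,110-1
  m30 ⊆ 1111- [E]
  m31 ⊆ 1-111,11-11,1111-
E = {000-0, 1010-, 1111-}

YES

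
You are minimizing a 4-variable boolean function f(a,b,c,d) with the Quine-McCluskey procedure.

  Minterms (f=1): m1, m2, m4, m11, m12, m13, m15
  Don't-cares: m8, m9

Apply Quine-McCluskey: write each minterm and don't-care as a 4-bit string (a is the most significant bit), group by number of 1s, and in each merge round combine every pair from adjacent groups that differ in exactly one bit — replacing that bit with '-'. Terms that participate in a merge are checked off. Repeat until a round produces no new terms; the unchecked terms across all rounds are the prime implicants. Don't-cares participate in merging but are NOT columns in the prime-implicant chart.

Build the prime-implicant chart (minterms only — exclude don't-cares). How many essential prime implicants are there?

Round 0: 0001✓ 0010 0100✓ 1000✓ 1001✓ 1011✓ 1100✓ 1101✓ 1111✓
Round 1: -001 -100 1-00✓ 1-01✓ 1-11✓ 10-1✓ 100-✓ 11-1✓ 110-✓
Round 2: 1--1 1-0-
PIs = {-001, -100, 0010, 1--1, 1-0-}
Coverage chart:
  m1: -001 ←essential
  m2: 0010 ←essential
  m4: -100 ←essential
  m11: 1--1 ←essential
  m12: -100,1-0-
  m13: 1--1,1-0-
  m15: 1--1 ←essential
Essential: -001, -100, 0010, 1--1

4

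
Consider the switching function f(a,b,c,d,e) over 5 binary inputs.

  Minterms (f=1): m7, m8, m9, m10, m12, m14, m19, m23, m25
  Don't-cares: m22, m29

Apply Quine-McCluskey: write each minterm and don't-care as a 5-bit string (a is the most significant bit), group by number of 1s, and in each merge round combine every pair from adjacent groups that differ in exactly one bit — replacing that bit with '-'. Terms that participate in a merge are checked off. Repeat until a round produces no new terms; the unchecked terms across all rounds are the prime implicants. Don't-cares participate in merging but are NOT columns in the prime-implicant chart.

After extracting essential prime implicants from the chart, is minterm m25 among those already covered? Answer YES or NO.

NO

[col 0] 00111*, 01000*, 01001*, 01010*, 01100*, 01110*, 10011*, 10110*, 10111*, 11001*, 11101*
[col 1] -0111, -1001, 01-00*, 01-10*, 010-0*, 0100-, 011-0*, 10-11, 1011-, 11-01
[col 2] 01--0
Prime implicants: -0111, -1001, 01--0, 0100-, 10-11, 1011-, 11-01
PI chart (minterm → PIs covering it):
  7 | -0111  (sole → essential)
  8 | 01--0,0100-
  9 | -1001,0100-
  10 | 01--0  (sole → essential)
  12 | 01--0  (sole → essential)
  14 | 01--0  (sole → essential)
  19 | 10-11  (sole → essential)
  23 | -0111,10-11,1011-
  25 | -1001,11-01
Essential prime implicants: -0111, 01--0, 10-11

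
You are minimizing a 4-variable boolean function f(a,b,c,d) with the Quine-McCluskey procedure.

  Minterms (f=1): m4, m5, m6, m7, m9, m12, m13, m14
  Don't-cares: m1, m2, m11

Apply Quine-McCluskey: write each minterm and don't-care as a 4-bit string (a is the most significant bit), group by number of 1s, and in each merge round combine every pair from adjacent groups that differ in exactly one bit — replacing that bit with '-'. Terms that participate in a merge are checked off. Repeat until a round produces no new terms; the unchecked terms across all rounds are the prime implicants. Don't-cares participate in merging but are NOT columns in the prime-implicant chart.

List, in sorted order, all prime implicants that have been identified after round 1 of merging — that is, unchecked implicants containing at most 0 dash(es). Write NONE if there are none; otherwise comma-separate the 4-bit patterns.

Round 0: 0001✓ 0010✓ 0100✓ 0101✓ 0110✓ 0111✓ 1001✓ 1011✓ 1100✓ 1101✓ 1110✓
Round 1: -001✓ -100✓ -101✓ -110✓ 0-01✓ 0-10 01-0✓ 01-1✓ 010-✓ 011-✓ 1-01✓ 10-1 11-0✓ 110-✓
Round 2: --01 -1-0 -10- 01--
PIs = {--01, -1-0, -10-, 0-10, 01--, 10-1}

NONE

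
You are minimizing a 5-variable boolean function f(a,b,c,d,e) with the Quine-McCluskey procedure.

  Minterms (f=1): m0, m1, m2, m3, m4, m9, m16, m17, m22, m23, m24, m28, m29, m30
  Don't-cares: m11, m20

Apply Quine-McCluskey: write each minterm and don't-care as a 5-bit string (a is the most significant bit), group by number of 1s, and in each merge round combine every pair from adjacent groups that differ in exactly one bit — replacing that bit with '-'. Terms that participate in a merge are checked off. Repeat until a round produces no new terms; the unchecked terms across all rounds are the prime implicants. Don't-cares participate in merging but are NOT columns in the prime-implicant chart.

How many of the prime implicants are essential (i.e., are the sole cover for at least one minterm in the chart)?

size-2^0 implicants → 00000(✓)  00001(✓)  00010(✓)  00011(✓)  00100(✓)  01001(✓)  01011(✓)  10000(✓)  10001(✓)  10100(✓)  10110(✓)  10111(✓)  11000(✓)  11100(✓)  11101(✓)  11110(✓)
size-2^1 implicants → -0000(✓)  -0001(✓)  -0100(✓)  0-001(✓)  0-011(✓)  00-00(✓)  000-0(✓)  000-1(✓)  0000-(✓)  0001-(✓)  010-1(✓)  1-000(✓)  1-100(✓)  1-110(✓)  10-00(✓)  1000-(✓)  101-0(✓)  1011-  11-00(✓)  111-0(✓)  1110-
size-2^2 implicants → -0-00  -000-  0-0-1  000--  1--00  1-1-0
Unchecked terms (primes): -0-00, -000-, 0-0-1, 000--, 1--00, 1-1-0, 1011-, 1110-
Minterm coverage:
  m0 ⊆ -0-00,-000-,000--
  m1 ⊆ -000-,0-0-1,000--
  m2 ⊆ 000-- [E]
  m3 ⊆ 0-0-1,000--
  m4 ⊆ -0-00 [E]
  m9 ⊆ 0-0-1 [E]
  m16 ⊆ -0-00,-000-,1--00
  m17 ⊆ -000- [E]
  m22 ⊆ 1-1-0,1011-
  m23 ⊆ 1011- [E]
  m24 ⊆ 1--00 [E]
  m28 ⊆ 1--00,1-1-0,1110-
  m29 ⊆ 1110- [E]
  m30 ⊆ 1-1-0 [E]
E = {-0-00, -000-, 0-0-1, 000--, 1--00, 1-1-0, 1011-, 1110-}

8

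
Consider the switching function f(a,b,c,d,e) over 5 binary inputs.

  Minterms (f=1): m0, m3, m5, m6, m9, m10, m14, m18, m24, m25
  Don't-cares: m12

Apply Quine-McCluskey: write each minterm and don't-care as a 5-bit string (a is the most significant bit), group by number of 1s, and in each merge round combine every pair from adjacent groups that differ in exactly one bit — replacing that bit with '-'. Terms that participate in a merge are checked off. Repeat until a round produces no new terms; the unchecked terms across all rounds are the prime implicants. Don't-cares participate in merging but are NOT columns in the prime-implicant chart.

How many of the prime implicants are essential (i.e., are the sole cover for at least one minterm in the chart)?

size-2^0 implicants → 00000  00011  00101  00110(✓)  01001(✓)  01010(✓)  01100(✓)  01110(✓)  10010  11000(✓)  11001(✓)
size-2^1 implicants → -1001  0-110  01-10  011-0  1100-
Unchecked terms (primes): -1001, 0-110, 00000, 00011, 00101, 01-10, 011-0, 10010, 1100-
Minterm coverage:
  m0 ⊆ 00000 [E]
  m3 ⊆ 00011 [E]
  m5 ⊆ 00101 [E]
  m6 ⊆ 0-110 [E]
  m9 ⊆ -1001 [E]
  m10 ⊆ 01-10 [E]
  m14 ⊆ 0-110,01-10,011-0
  m18 ⊆ 10010 [E]
  m24 ⊆ 1100- [E]
  m25 ⊆ -1001,1100-
E = {-1001, 0-110, 00000, 00011, 00101, 01-10, 10010, 1100-}

8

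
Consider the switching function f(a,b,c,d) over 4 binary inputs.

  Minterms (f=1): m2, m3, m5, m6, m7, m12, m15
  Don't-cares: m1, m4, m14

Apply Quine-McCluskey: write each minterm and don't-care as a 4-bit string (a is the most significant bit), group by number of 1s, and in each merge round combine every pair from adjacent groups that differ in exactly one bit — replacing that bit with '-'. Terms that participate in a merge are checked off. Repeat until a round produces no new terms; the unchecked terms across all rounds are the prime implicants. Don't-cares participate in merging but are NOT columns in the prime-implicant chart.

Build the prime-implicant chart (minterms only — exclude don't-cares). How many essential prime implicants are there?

3

Round 0: 0001✓ 0010✓ 0011✓ 0100✓ 0101✓ 0110✓ 0111✓ 1100✓ 1110✓ 1111✓
Round 1: -100✓ -110✓ -111✓ 0-01✓ 0-10✓ 0-11✓ 00-1✓ 001-✓ 01-0✓ 01-1✓ 010-✓ 011-✓ 11-0✓ 111-✓
Round 2: -1-0 -11- 0--1 0-1- 01--
PIs = {-1-0, -11-, 0--1, 0-1-, 01--}
Coverage chart:
  m2: 0-1- ←essential
  m3: 0--1,0-1-
  m5: 0--1,01--
  m6: -1-0,-11-,0-1-,01--
  m7: -11-,0--1,0-1-,01--
  m12: -1-0 ←essential
  m15: -11- ←essential
Essential: -1-0, -11-, 0-1-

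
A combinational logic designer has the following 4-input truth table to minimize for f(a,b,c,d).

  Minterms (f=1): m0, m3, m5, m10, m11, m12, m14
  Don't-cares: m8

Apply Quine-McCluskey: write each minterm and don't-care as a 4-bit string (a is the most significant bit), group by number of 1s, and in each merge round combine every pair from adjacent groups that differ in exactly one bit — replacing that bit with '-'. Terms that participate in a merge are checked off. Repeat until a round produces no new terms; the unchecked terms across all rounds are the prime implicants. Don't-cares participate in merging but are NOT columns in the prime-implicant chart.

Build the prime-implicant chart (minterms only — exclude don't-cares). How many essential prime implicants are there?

4

[col 0] 0000*, 0011*, 0101, 1000*, 1010*, 1011*, 1100*, 1110*
[col 1] -000, -011, 1-00*, 1-10*, 10-0*, 101-, 11-0*
[col 2] 1--0
Prime implicants: -000, -011, 0101, 1--0, 101-
PI chart (minterm → PIs covering it):
  0 | -000  (sole → essential)
  3 | -011  (sole → essential)
  5 | 0101  (sole → essential)
  10 | 1--0,101-
  11 | -011,101-
  12 | 1--0  (sole → essential)
  14 | 1--0  (sole → essential)
Essential prime implicants: -000, -011, 0101, 1--0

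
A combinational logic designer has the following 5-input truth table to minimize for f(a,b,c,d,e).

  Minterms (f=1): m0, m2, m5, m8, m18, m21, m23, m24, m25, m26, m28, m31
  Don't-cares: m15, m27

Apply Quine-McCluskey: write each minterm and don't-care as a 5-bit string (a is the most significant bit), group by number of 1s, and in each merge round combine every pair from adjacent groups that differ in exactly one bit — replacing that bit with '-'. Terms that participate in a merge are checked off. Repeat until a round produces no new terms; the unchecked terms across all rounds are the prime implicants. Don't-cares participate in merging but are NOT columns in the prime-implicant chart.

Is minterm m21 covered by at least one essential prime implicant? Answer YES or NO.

YES

size-2^0 implicants → 00000(✓)  00010(✓)  00101(✓)  01000(✓)  01111(✓)  10010(✓)  10101(✓)  10111(✓)  11000(✓)  11001(✓)  11010(✓)  11011(✓)  11100(✓)  11111(✓)
size-2^1 implicants → -0010  -0101  -1000  -1111  0-000  000-0  1-010  1-111  101-1  11-00  11-11  110-0(✓)  110-1(✓)  1100-(✓)  1101-(✓)
size-2^2 implicants → 110--
Unchecked terms (primes): -0010, -0101, -1000, -1111, 0-000, 000-0, 1-010, 1-111, 101-1, 11-00, 11-11, 110--
Minterm coverage:
  m0 ⊆ 0-000,000-0
  m2 ⊆ -0010,000-0
  m5 ⊆ -0101 [E]
  m8 ⊆ -1000,0-000
  m18 ⊆ -0010,1-010
  m21 ⊆ -0101,101-1
  m23 ⊆ 1-111,101-1
  m24 ⊆ -1000,11-00,110--
  m25 ⊆ 110-- [E]
  m26 ⊆ 1-010,110--
  m28 ⊆ 11-00 [E]
  m31 ⊆ -1111,1-111,11-11
E = {-0101, 11-00, 110--}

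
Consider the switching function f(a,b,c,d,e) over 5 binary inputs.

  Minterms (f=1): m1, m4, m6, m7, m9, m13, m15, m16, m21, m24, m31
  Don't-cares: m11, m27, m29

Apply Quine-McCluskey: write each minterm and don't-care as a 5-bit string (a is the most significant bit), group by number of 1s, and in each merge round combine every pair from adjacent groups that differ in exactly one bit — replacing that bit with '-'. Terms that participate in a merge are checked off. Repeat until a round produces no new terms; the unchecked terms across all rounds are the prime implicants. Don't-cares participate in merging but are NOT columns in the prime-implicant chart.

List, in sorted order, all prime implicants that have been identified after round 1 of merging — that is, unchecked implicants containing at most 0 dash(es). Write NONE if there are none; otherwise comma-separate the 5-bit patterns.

[col 0] 00001*, 00100*, 00110*, 00111*, 01001*, 01011*, 01101*, 01111*, 10000*, 10101*, 11000*, 11011*, 11101*, 11111*
[col 1] -1011*, -1101*, -1111*, 0-001, 0-111, 001-0, 0011-, 01-01*, 01-11*, 010-1*, 011-1*, 1-000, 1-101, 11-11*, 111-1*
[col 2] -1-11, -11-1, 01--1
Prime implicants: -1-11, -11-1, 0-001, 0-111, 001-0, 0011-, 01--1, 1-000, 1-101

NONE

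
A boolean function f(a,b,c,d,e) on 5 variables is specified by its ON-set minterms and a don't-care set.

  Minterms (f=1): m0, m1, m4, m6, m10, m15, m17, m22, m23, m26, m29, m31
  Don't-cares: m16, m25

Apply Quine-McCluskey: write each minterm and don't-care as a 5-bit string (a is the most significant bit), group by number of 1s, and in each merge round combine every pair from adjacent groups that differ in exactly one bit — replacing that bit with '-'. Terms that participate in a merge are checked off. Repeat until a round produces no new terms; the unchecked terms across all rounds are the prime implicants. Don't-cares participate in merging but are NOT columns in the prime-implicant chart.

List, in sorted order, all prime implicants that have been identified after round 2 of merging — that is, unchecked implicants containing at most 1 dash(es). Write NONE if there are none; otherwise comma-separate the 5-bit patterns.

-0110, -1010, -1111, 00-00, 001-0, 1-001, 1-111, 1011-, 11-01, 111-1

Round 0: 00000✓ 00001✓ 00100✓ 00110✓ 01010✓ 01111✓ 10000✓ 10001✓ 10110✓ 10111✓ 11001✓ 11010✓ 11101✓ 11111✓
Round 1: -0000✓ -0001✓ -0110 -1010 -1111 00-00 0000-✓ 001-0 1-001 1-111 1000-✓ 1011- 11-01 111-1
Round 2: -000-
PIs = {-000-, -0110, -1010, -1111, 00-00, 001-0, 1-001, 1-111, 1011-, 11-01, 111-1}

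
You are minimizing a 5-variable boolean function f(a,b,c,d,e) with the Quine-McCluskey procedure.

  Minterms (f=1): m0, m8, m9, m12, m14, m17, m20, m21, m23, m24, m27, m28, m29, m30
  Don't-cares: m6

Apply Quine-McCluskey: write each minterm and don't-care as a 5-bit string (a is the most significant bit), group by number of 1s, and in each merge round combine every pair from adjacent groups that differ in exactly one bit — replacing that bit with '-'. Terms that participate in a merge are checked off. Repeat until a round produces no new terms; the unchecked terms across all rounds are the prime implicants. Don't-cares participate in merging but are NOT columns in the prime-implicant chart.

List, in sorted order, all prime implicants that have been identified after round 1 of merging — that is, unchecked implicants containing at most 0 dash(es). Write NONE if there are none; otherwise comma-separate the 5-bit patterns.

11011

Round 0: 00000✓ 00110✓ 01000✓ 01001✓ 01100✓ 01110✓ 10001✓ 10100✓ 10101✓ 10111✓ 11000✓ 11011 11100✓ 11101✓ 11110✓
Round 1: -1000✓ -1100✓ -1110✓ 0-000 0-110 01-00✓ 0100- 011-0✓ 1-100✓ 1-101✓ 10-01 101-1 1010-✓ 11-00✓ 111-0✓ 1110-✓
Round 2: -1-00 -11-0 1-10-
PIs = {-1-00, -11-0, 0-000, 0-110, 0100-, 1-10-, 10-01, 101-1, 11011}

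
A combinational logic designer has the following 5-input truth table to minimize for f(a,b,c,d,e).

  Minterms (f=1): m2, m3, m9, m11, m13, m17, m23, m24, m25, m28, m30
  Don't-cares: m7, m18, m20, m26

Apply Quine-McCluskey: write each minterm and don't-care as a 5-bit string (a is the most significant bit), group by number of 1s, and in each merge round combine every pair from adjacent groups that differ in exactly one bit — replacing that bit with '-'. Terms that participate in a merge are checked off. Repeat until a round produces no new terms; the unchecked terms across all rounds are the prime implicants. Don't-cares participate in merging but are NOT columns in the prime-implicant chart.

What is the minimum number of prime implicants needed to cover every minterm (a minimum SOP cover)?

[col 0] 00010*, 00011*, 00111*, 01001*, 01011*, 01101*, 10001*, 10010*, 10100*, 10111*, 11000*, 11001*, 11010*, 11100*, 11110*
[col 1] -0010, -0111, -1001, 0-011, 00-11, 0001-, 01-01, 010-1, 1-001, 1-010, 1-100, 11-00*, 11-10*, 110-0*, 1100-, 111-0*
[col 2] 11--0
Prime implicants: -0010, -0111, -1001, 0-011, 00-11, 0001-, 01-01, 010-1, 1-001, 1-010, 1-100, 11--0, 1100-
PI chart (minterm → PIs covering it):
  2 | -0010,0001-
  3 | 0-011,00-11,0001-
  9 | -1001,01-01,010-1
  11 | 0-011,010-1
  13 | 01-01  (sole → essential)
  17 | 1-001  (sole → essential)
  23 | -0111  (sole → essential)
  24 | 11--0,1100-
  25 | -1001,1-001,1100-
  28 | 1-100,11--0
  30 | 11--0  (sole → essential)
Essential prime implicants: -0111, 01-01, 1-001, 11--0
Petrick residual → -0010, 0-011
Minimum SOP uses 6 PIs: b'c'de' + b'cde + a'c'de + a'bd'e + ac'd'e + abe'

6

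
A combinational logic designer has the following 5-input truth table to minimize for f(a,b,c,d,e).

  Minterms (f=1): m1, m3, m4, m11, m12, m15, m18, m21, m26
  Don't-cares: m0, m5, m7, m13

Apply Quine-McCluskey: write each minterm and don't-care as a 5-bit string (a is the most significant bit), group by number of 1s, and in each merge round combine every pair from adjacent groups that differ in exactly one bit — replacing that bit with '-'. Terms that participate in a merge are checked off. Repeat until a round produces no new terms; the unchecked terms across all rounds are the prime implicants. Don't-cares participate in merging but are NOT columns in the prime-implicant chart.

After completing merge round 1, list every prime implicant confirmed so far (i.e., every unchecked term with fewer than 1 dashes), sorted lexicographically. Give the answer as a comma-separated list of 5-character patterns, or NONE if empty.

NONE

size-2^0 implicants → 00000(✓)  00001(✓)  00011(✓)  00100(✓)  00101(✓)  00111(✓)  01011(✓)  01100(✓)  01101(✓)  01111(✓)  10010(✓)  10101(✓)  11010(✓)
size-2^1 implicants → -0101  0-011(✓)  0-100(✓)  0-101(✓)  0-111(✓)  00-00(✓)  00-01(✓)  00-11(✓)  000-1(✓)  0000-(✓)  001-1(✓)  0010-(✓)  01-11(✓)  011-1(✓)  0110-(✓)  1-010
size-2^2 implicants → 0--11  0-1-1  0-10-  00--1  00-0-
Unchecked terms (primes): -0101, 0--11, 0-1-1, 0-10-, 00--1, 00-0-, 1-010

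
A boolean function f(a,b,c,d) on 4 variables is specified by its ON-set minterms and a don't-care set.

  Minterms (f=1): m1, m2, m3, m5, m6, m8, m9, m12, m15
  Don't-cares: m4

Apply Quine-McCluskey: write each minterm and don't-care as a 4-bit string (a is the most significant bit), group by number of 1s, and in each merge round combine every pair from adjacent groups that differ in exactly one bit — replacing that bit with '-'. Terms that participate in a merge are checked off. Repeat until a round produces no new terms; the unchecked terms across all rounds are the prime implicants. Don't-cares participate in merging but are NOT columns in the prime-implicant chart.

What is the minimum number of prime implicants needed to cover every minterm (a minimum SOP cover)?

Round 0: 0001✓ 0010✓ 0011✓ 0100✓ 0101✓ 0110✓ 1000✓ 1001✓ 1100✓ 1111
Round 1: -001 -100 0-01 0-10 00-1 001- 01-0 010- 1-00 100-
PIs = {-001, -100, 0-01, 0-10, 00-1, 001-, 01-0, 010-, 1-00, 100-, 1111}
Coverage chart:
  m1: -001,0-01,00-1
  m2: 0-10,001-
  m3: 00-1,001-
  m5: 0-01,010-
  m6: 0-10,01-0
  m8: 1-00,100-
  m9: -001,100-
  m12: -100,1-00
  m15: 1111 ←essential
Essential: 1111
Petrick residual → -001, 0-01, 0-10, 00-1, 1-00
Min cover (6 terms): b'c'd + a'c'd + a'cd' + a'b'd + ac'd' + abcd

6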